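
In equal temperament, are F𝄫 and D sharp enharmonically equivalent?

Yes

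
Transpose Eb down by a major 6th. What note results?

E down a major sixth is G, so the target letter is G.
From Eb, a major sixth is 9 semitones down: Gb.

Gb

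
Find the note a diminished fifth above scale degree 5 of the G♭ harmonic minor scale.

Abb

Scale degree 5 of Gb harmonic minor is Db.
A diminished fifth (6 semitones) above Db lands on the letter A, giving Abb.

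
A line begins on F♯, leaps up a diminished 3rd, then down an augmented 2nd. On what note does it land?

A diminished third up from F# is Ab (letter A, 2 semitones up).
An augmented second down from Ab is Gbb (letter G, 3 semitones down).

Gbb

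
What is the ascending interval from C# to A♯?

major sixth

The letter names run C→A, a span of 5 letter steps, so the interval is some kind of sixth.
C# to A# is 9 semitones. A major sixth is 9, so 9 makes it major.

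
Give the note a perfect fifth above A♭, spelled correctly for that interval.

A up a perfect fifth is E, so the target letter is E.
From Ab, a perfect fifth is 7 semitones up: Eb.

Eb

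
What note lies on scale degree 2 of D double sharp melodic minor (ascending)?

Degree 2 takes the letter 1 step above D, which is E.
In melodic minor (ascending), degree 2 sits 2 semitones above the tonic. D## + 2 semitones is pitch class 6, spelled on E as E##.

E##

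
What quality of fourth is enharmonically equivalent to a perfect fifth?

doubly augmented

A perfect fifth spans 7 semitones.
A fourth spanning 7 semitones is doubly augmented (the perfect fourth is 5).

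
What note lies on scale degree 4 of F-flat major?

Degree 4 takes the letter 3 steps above F, which is B.
In major, degree 4 sits 5 semitones above the tonic. Fb + 5 semitones is pitch class 9, spelled on B as Bbb.

Bbb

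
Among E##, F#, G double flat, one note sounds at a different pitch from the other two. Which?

Gbb

In 12-tone equal temperament, enharmonic equivalents share a pitch class. E## is pitch class 6; F# is pitch class 6; Gbb is pitch class 5.
E## and F# share pitch class 6, while Gbb is pitch class 5.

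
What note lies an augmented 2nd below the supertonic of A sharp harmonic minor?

A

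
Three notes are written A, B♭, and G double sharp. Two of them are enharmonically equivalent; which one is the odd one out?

Bb

In 12-tone equal temperament, enharmonic equivalents share a pitch class. A is pitch class 9; Bb is pitch class 10; G## is pitch class 9.
A and G## share pitch class 9, while Bb is pitch class 10.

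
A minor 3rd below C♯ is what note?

A third below C lands on the letter A.
A minor third spans 3 semitones, so C# moves to pitch class 10. On the letter A that is A#.

A#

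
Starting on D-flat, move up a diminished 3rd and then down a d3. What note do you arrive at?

A diminished third up from Db is Fbb (letter F, 2 semitones up).
A diminished third down from Fbb is Db (letter D, 2 semitones down).

Db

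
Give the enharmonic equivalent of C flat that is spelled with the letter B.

B

Cb is pitch class 11. The letter B alone is pitch class 11.
Pitch class 11 on B needs no accidental: B.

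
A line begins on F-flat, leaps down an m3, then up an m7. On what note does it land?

A minor third down from Fb is Db (letter D, 3 semitones down).
A minor seventh up from Db is Cb (letter C, 10 semitones up).

Cb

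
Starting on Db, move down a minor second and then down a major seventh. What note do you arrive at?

Db

A minor second down from Db is C (letter C, 1 semitone down).
A major seventh down from C is Db (letter D, 11 semitones down).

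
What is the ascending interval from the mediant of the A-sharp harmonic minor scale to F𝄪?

The mediant of A# harmonic minor is C#.
C# up to F##: letters C→F make it a fourth; 6 semitones makes it augmented.

augmented fourth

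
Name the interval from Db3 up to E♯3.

doubly augmented second

Counting letters D–E gives a second.
Db→E# = 4 semitones, 2 wider than the major second (2), so doubly augmented.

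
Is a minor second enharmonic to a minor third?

A minor second spans 1 semitone; a minor third spans 3.
The spans differ, so they are not enharmonic equivalents.

No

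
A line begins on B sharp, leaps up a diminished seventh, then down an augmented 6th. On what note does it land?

Cb

A diminished seventh up from B# is A (letter A, 9 semitones up).
An augmented sixth down from A is Cb (letter C, 10 semitones down).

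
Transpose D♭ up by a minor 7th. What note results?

A seventh above D lands on the letter C.
A minor seventh spans 10 semitones, so Db moves to pitch class 11. On the letter C that is Cb.

Cb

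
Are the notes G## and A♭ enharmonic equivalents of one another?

No

Two spellings are enharmonically equivalent only if they share a pitch class.
Here G## → 9, Ab → 8; 8 ≠ 9, so they are not.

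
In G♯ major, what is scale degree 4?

C#

The G# major scale runs G# A# B# C# D# E# F##.
Degree 4 is C#.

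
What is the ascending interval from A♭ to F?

The letter names run A→F, a span of 5 letter steps, so the interval is some kind of sixth.
Ab to F is 9 semitones. A major sixth is 9, so 9 makes it major.

major sixth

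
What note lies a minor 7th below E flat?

F

E down a major seventh is F, so the target letter is F.
From Eb, a minor seventh is 10 semitones down: F.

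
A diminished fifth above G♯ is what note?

D

G up a perfect fifth is D, so the target letter is D.
From G#, a diminished fifth is 6 semitones up: D.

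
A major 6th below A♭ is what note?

Cb

A sixth below A lands on the letter C.
A major sixth spans 9 semitones, so Ab moves to pitch class 11. On the letter C that is Cb.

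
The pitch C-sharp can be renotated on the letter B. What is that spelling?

B##

C# is pitch class 1. The letter B alone is pitch class 11.
To reach pitch class 1 from B requires an offset of +2 semitones, i.e. double sharp: B##.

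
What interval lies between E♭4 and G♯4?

augmented third

Counting letters E–F–G gives a third.
Eb→G# = 5 semitones, 1 wider than the major third (4), so augmented.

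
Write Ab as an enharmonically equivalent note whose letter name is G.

Plain G sits 1 semitone below Ab, so on the letter G the same pitch needs a sharp: G#.

G#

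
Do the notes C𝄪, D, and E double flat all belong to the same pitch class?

C## is pitch class 2; D is pitch class 2; Ebb is pitch class 2.
All spellings map to pitch class 2, so they are enharmonically equivalent.

Yes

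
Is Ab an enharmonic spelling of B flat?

No

Ab is pitch class 8; Bb is pitch class 10.
The pitch classes differ (8 vs. 10), so they are not enharmonic equivalents.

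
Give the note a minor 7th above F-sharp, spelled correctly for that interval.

E

F up a major seventh is E, so the target letter is E.
From F#, a minor seventh is 10 semitones up: E.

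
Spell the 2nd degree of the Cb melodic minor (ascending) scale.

Db

The Cb melodic minor (ascending) scale runs Cb Db Ebb Fb Gb Ab Bb.
Degree 2 is Db.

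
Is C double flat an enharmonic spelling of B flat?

Yes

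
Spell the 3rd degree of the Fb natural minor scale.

Abb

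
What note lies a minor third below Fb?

A third below F lands on the letter D.
A minor third spans 3 semitones, so Fb moves to pitch class 1. On the letter D that is Db.

Db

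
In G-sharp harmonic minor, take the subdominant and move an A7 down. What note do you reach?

The subdominant of G# harmonic minor is C#.
An augmented seventh (12 semitones) below C# lands on the letter D, giving Db.

Db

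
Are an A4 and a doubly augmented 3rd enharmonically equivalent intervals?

Yes

An augmented fourth spans 6 semitones; a doubly augmented third spans 6.
They are enharmonically equivalent.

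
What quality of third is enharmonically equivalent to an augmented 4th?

An augmented fourth spans 6 semitones.
A third spanning 6 semitones is doubly augmented (the major third is 4).

doubly augmented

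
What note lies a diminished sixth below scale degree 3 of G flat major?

D#

Scale degree 3 of Gb major is Bb.
A diminished sixth (7 semitones) below Bb lands on the letter D, giving D#.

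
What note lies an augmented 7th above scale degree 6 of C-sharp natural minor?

G##

Scale degree 6 of C# natural minor is A.
An augmented seventh (12 semitones) above A lands on the letter G, giving G##.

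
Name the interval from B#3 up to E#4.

Counting letters B–C–D–E gives a fourth.
B#→E# = 5 semitones, exactly the perfect fourth.

perfect fourth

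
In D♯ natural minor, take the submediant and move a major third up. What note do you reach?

The submediant of D# natural minor is B.
A major third (4 semitones) above B lands on the letter D, giving D#.

D#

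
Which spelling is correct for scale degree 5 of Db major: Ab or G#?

Each scale degree takes a distinct letter name. Degree 5 of a scale on D must use the letter A.
Ab and G# are enharmonically the same pitch, but only Ab uses the letter A, so it is the correct spelling here.

Ab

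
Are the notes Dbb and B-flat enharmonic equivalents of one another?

Two spellings are enharmonically equivalent only if they share a pitch class.
Here Dbb → 0, Bb → 10; 0 ≠ 10, so they are not.

No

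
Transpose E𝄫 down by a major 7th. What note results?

A seventh below E lands on the letter F.
A major seventh spans 11 semitones, so Ebb moves to pitch class 3. On the letter F that is Fbb.

Fbb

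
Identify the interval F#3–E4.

minor seventh

The letter names run F→E, a span of 6 letter steps, so the interval is some kind of seventh.
F# to E is 10 semitones. A major seventh is 11, so 10 makes it minor.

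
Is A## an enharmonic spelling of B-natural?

A## is pitch class 11; B is pitch class 11.
All spellings map to pitch class 11, so they are enharmonically equivalent.

Yes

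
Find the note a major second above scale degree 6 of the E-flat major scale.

Scale degree 6 of Eb major is C.
A major second (2 semitones) above C lands on the letter D, giving D.

D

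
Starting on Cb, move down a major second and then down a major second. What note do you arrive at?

A major second down from Cb is Bbb (letter B, 2 semitones down).
A major second down from Bbb is Abb (letter A, 2 semitones down).

Abb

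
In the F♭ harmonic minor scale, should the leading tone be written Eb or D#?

Each scale degree takes a distinct letter name. Degree 7 of a scale on F must use the letter E.
Eb and D# are enharmonically the same pitch, but only Eb uses the letter E, so it is the correct spelling here.

Eb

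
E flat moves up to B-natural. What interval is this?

Counting letters E–F–G–A–B gives a fifth.
Eb→B = 8 semitones, 1 wider than the perfect fifth (7), so augmented.

augmented fifth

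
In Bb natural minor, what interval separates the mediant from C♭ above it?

The mediant of Bb natural minor is Db.
Db up to Cb: letters D→C make it a seventh; 10 semitones makes it minor.

minor seventh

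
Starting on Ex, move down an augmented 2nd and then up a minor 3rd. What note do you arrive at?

An augmented second down from E## is D# (letter D, 3 semitones down).
A minor third up from D# is F# (letter F, 3 semitones up).

F#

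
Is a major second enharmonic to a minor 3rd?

No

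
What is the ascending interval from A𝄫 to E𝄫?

Counting letters A–B–C–D–E gives a fifth.
Abb→Ebb = 7 semitones, exactly the perfect fifth.

perfect fifth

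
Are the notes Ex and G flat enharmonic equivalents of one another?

E## is pitch class 6; Gb is pitch class 6.
All spellings map to pitch class 6, so they are enharmonically equivalent.

Yes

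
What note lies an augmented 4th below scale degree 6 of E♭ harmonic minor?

Gbb

Scale degree 6 of Eb harmonic minor is Cb.
An augmented fourth (6 semitones) below Cb lands on the letter G, giving Gbb.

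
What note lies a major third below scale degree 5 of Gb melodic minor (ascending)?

Bbb

Scale degree 5 of Gb melodic minor (ascending) is Db.
A major third (4 semitones) below Db lands on the letter B, giving Bbb.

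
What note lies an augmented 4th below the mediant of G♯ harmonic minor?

F

The mediant of G# harmonic minor is B.
An augmented fourth (6 semitones) below B lands on the letter F, giving F.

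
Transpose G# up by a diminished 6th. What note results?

G up a major sixth is E, so the target letter is E.
From G#, a diminished sixth is 7 semitones up: Eb.

Eb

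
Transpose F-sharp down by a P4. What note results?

A fourth below F lands on the letter C.
A perfect fourth spans 5 semitones, so F# moves to pitch class 1. On the letter C that is C#.

C#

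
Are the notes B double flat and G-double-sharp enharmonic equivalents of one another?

Yes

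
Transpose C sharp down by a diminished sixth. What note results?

C down a major sixth is Eb, so the target letter is E.
From C#, a diminished sixth is 7 semitones down: E##.

E##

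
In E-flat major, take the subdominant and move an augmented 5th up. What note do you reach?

E

The subdominant of Eb major is Ab.
An augmented fifth (8 semitones) above Ab lands on the letter E, giving E.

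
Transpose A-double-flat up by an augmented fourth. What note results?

A up a perfect fourth is D, so the target letter is D.
From Abb, an augmented fourth is 6 semitones up: Db.

Db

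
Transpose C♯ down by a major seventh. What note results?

D

A seventh below C lands on the letter D.
A major seventh spans 11 semitones, so C# moves to pitch class 2. On the letter D that is D.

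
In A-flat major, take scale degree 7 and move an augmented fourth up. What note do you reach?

C#

Scale degree 7 of Ab major is G.
An augmented fourth (6 semitones) above G lands on the letter C, giving C#.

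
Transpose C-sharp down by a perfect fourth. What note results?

C down a perfect fourth is G, so the target letter is G.
From C#, a perfect fourth is 5 semitones down: G#.

G#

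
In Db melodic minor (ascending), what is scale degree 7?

Degree 7 takes the letter 6 steps above D, which is C.
In melodic minor (ascending), degree 7 sits 11 semitones above the tonic. Db + 11 semitones is pitch class 0, spelled on C as C.

C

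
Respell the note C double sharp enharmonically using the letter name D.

D

C## is pitch class 2. The letter D alone is pitch class 2.
Pitch class 2 on D needs no accidental: D.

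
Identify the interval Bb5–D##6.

The letter names run B→D, a span of 2 letter steps, so the interval is some kind of third.
Bb to D## is 6 semitones. A major third is 4, so 6 makes it doubly augmented.

doubly augmented third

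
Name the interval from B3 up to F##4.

augmented fifth

The letter names run B→F, a span of 4 letter steps, so the interval is some kind of fifth.
B to F## is 8 semitones. A perfect fifth is 7, so 8 makes it augmented.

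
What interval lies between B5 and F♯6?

perfect fifth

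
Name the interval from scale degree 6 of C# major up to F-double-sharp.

Scale degree 6 of C# major is A#.
A# up to F##: letters A→F make it a sixth; 9 semitones makes it major.

major sixth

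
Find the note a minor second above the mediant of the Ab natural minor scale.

The mediant of Ab natural minor is Cb.
A minor second (1 semitone) above Cb lands on the letter D, giving Dbb.

Dbb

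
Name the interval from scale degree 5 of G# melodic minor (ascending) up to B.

Scale degree 5 of G# melodic minor (ascending) is D#.
D# up to B: letters D→B make it a sixth; 8 semitones makes it minor.

minor sixth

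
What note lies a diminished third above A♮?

Cb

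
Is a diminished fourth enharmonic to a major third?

Yes

A diminished fourth spans 4 semitones; a major third spans 4.
They are enharmonically equivalent.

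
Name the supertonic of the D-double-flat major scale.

The Dbb major scale runs Dbb Ebb Fb Gbb Abb Bbb Cb.
Degree 2 is Ebb.

Ebb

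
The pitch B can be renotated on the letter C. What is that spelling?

Plain C sits 1 semitone above B, so on the letter C the same pitch needs a flat: Cb.

Cb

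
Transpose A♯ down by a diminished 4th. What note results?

E##

A fourth below A lands on the letter E.
A diminished fourth spans 4 semitones, so A# moves to pitch class 6. On the letter E that is E##.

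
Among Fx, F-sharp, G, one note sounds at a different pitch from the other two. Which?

F#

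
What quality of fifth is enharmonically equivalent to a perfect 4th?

doubly diminished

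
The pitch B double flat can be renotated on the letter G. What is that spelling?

Plain G sits 2 semitones below Bbb, so on the letter G the same pitch needs a double sharp: G##.

G##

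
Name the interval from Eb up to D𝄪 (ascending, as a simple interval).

Counting letters E–F–G–A–B–C–D gives a seventh.
Eb→D## = 13 semitones, 2 wider than the major seventh (11), so doubly augmented.

doubly augmented seventh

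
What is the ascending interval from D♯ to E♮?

The letter names run D→E, a span of 1 letter step, so the interval is some kind of second.
D# to E is 1 semitone. A major second is 2, so 1 makes it minor.

minor second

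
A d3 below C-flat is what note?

A

A third below C lands on the letter A.
A diminished third spans 2 semitones, so Cb moves to pitch class 9. On the letter A that is A.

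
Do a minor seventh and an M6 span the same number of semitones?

No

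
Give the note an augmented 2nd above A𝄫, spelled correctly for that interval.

Bb

A up a major second is B, so the target letter is B.
From Abb, an augmented second is 3 semitones up: Bb.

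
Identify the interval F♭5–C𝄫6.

Counting letters F–G–A–B–C gives a fifth.
Fb→Cbb = 6 semitones, 1 narrower than the perfect fifth (7), so diminished.

diminished fifth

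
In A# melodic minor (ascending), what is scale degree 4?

D#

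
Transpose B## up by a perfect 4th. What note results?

E##

A fourth above B lands on the letter E.
A perfect fourth spans 5 semitones, so B## moves to pitch class 6. On the letter E that is E##.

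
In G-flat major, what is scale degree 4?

Cb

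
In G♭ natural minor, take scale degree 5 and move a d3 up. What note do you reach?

Scale degree 5 of Gb natural minor is Db.
A diminished third (2 semitones) above Db lands on the letter F, giving Fbb.

Fbb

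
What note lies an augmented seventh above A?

A up a major seventh is G#, so the target letter is G.
From A, an augmented seventh is 12 semitones up: G##.

G##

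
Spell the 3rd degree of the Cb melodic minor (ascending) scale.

The Cb melodic minor (ascending) scale runs Cb Db Ebb Fb Gb Ab Bb.
Degree 3 is Ebb.

Ebb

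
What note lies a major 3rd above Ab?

C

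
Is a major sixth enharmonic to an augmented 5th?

A major sixth spans 9 semitones; an augmented fifth spans 8.
The spans differ, so they are not enharmonic equivalents.

No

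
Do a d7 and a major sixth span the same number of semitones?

A diminished seventh spans 9 semitones; a major sixth spans 9.
They are enharmonically equivalent.

Yes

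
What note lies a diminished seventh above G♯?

A seventh above G lands on the letter F.
A diminished seventh spans 9 semitones, so G# moves to pitch class 5. On the letter F that is F.

F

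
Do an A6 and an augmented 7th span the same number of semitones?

An augmented sixth spans 10 semitones; an augmented seventh spans 12.
The spans differ, so they are not enharmonic equivalents.

No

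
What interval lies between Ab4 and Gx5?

Counting letters A–B–C–D–E–F–G gives a seventh.
Ab→G## = 13 semitones, 2 wider than the major seventh (11), so doubly augmented.

doubly augmented seventh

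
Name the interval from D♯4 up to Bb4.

Counting letters D–E–F–G–A–B gives a sixth.
D#→Bb = 7 semitones, 2 narrower than the major sixth (9), so diminished.

diminished sixth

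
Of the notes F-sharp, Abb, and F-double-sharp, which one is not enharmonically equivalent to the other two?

In 12-tone equal temperament, enharmonic equivalents share a pitch class. F# is pitch class 6; Abb is pitch class 7; F## is pitch class 7.
Abb and F## share pitch class 7, while F# is pitch class 6.

F#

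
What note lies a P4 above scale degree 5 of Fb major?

Fb

Scale degree 5 of Fb major is Cb.
A perfect fourth (5 semitones) above Cb lands on the letter F, giving Fb.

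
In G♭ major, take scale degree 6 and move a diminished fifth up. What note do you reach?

Bbb

Scale degree 6 of Gb major is Eb.
A diminished fifth (6 semitones) above Eb lands on the letter B, giving Bbb.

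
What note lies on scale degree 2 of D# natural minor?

E#

The D# natural minor scale runs D# E# F# G# A# B C#.
Degree 2 is E#.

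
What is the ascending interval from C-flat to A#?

The letter names run C→A, a span of 5 letter steps, so the interval is some kind of sixth.
Cb to A# is 11 semitones. A major sixth is 9, so 11 makes it doubly augmented.

doubly augmented sixth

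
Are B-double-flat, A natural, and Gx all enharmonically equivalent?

Bbb is pitch class 9; A is pitch class 9; G## is pitch class 9.
All spellings map to pitch class 9, so they are enharmonically equivalent.

Yes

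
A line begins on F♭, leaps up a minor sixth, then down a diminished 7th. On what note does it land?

A minor sixth up from Fb is Dbb (letter D, 8 semitones up).
A diminished seventh down from Dbb is Eb (letter E, 9 semitones down).

Eb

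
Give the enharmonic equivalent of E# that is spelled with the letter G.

E# is pitch class 5. The letter G alone is pitch class 7.
To reach pitch class 5 from G requires an offset of -2 semitones, i.e. double flat: Gbb.

Gbb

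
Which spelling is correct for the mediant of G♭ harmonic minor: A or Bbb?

Bbb

Each scale degree takes a distinct letter name. Degree 3 of a scale on G must use the letter B.
Bbb and A are enharmonically the same pitch, but only Bbb uses the letter B, so it is the correct spelling here.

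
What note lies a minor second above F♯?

G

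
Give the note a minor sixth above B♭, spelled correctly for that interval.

Gb

B up a major sixth is G#, so the target letter is G.
From Bb, a minor sixth is 8 semitones up: Gb.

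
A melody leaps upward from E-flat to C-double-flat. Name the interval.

diminished sixth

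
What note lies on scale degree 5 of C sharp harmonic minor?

G#

Degree 5 takes the letter 4 steps above C, which is G.
In harmonic minor, degree 5 sits 7 semitones above the tonic. C# + 7 semitones is pitch class 8, spelled on G as G#.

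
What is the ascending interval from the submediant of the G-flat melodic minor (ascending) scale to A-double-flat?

The submediant of Gb melodic minor (ascending) is Eb.
Eb up to Abb: letters E→A make it a fourth; 4 semitones makes it diminished.

diminished fourth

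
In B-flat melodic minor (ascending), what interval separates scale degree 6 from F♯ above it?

Scale degree 6 of Bb melodic minor (ascending) is G.
G up to F#: letters G→F make it a seventh; 11 semitones makes it major.

major seventh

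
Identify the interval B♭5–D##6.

doubly augmented third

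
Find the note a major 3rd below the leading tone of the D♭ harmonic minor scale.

Ab

The leading tone of Db harmonic minor is C.
A major third (4 semitones) below C lands on the letter A, giving Ab.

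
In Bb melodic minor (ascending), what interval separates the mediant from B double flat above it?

minor sixth

The mediant of Bb melodic minor (ascending) is Db.
Db up to Bbb: letters D→B make it a sixth; 8 semitones makes it minor.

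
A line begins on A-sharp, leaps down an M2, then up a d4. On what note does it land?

C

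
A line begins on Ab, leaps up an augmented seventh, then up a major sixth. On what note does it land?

E#

An augmented seventh up from Ab is G# (letter G, 12 semitones up).
A major sixth up from G# is E# (letter E, 9 semitones up).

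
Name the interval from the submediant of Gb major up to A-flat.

perfect fourth

The submediant of Gb major is Eb.
Eb up to Ab: letters E→A make it a fourth; 5 semitones makes it perfect.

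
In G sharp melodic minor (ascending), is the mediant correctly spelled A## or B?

B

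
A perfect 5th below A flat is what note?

Db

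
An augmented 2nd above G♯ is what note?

A second above G lands on the letter A.
An augmented second spans 3 semitones, so G# moves to pitch class 11. On the letter A that is A##.

A##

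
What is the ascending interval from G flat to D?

The letter names run G→D, a span of 4 letter steps, so the interval is some kind of fifth.
Gb to D is 8 semitones. A perfect fifth is 7, so 8 makes it augmented.

augmented fifth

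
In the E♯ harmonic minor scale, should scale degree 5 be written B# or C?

B#

Each scale degree takes a distinct letter name. Degree 5 of a scale on E must use the letter B.
B# and C are enharmonically the same pitch, but only B# uses the letter B, so it is the correct spelling here.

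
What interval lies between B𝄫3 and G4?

augmented sixth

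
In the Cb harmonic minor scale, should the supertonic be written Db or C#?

Db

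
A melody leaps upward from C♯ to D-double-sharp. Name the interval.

augmented second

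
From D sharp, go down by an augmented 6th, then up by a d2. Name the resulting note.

Gbb

An augmented sixth down from D# is F (letter F, 10 semitones down).
A diminished second up from F is Gbb (letter G, 0 semitones up).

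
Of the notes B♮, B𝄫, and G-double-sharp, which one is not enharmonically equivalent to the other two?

B

In 12-tone equal temperament, enharmonic equivalents share a pitch class. B is pitch class 11; Bbb is pitch class 9; G## is pitch class 9.
Bbb and G## share pitch class 9, while B is pitch class 11.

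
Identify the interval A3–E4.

perfect fifth

Counting letters A–B–C–D–E gives a fifth.
A→E = 7 semitones, exactly the perfect fifth.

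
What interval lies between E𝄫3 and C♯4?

doubly augmented sixth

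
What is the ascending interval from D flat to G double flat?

diminished fourth

The letter names run D→G, a span of 3 letter steps, so the interval is some kind of fourth.
Db to Gbb is 4 semitones. A perfect fourth is 5, so 4 makes it diminished.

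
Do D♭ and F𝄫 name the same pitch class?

No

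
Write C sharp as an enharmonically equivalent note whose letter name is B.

Plain B sits 2 semitones below C#, so on the letter B the same pitch needs a double sharp: B##.

B##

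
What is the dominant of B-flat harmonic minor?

F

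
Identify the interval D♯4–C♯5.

The letter names run D→C, a span of 6 letter steps, so the interval is some kind of seventh.
D# to C# is 10 semitones. A major seventh is 11, so 10 makes it minor.

minor seventh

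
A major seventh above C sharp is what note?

B#

A seventh above C lands on the letter B.
A major seventh spans 11 semitones, so C# moves to pitch class 0. On the letter B that is B#.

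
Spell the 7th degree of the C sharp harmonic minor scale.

B#

The C# harmonic minor scale runs C# D# E F# G# A B#.
Degree 7 is B#.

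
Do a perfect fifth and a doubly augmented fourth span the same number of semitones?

A perfect fifth spans 7 semitones; a doubly augmented fourth spans 7.
They are enharmonically equivalent.

Yes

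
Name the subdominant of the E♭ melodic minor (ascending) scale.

The Eb melodic minor (ascending) scale runs Eb F Gb Ab Bb C D.
Degree 4 is Ab.

Ab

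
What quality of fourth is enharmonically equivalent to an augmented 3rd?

An augmented third spans 5 semitones.
A fourth spanning 5 semitones is perfect (the perfect fourth is 5).

perfect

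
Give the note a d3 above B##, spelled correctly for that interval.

D#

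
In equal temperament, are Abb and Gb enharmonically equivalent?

Abb is pitch class 7; Gb is pitch class 6.
The pitch classes differ (7 vs. 6), so they are not enharmonic equivalents.

No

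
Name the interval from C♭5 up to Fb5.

perfect fourth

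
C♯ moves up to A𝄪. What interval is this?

Counting letters C–D–E–F–G–A gives a sixth.
C#→A## = 10 semitones, 1 wider than the major sixth (9), so augmented.

augmented sixth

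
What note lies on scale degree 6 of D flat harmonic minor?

Bbb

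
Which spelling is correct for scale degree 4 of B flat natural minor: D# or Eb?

Eb

Each scale degree takes a distinct letter name. Degree 4 of a scale on B must use the letter E.
Eb and D# are enharmonically the same pitch, but only Eb uses the letter E, so it is the correct spelling here.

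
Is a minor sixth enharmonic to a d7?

No

A minor sixth spans 8 semitones; a diminished seventh spans 9.
The spans differ, so they are not enharmonic equivalents.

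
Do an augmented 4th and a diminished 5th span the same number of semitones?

An augmented fourth spans 6 semitones; a diminished fifth spans 6.
They are enharmonically equivalent.

Yes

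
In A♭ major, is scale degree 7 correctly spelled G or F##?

G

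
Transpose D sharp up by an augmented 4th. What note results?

G##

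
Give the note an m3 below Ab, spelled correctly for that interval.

A down a major third is F, so the target letter is F.
From Ab, a minor third is 3 semitones down: F.

F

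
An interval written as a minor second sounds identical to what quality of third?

A minor second spans 1 semitone.
A third spanning 1 semitone is doubly diminished (the major third is 4).

doubly diminished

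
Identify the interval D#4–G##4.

augmented fourth

The letter names run D→G, a span of 3 letter steps, so the interval is some kind of fourth.
D# to G## is 6 semitones. A perfect fourth is 5, so 6 makes it augmented.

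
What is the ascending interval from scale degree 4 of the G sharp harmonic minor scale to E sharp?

Scale degree 4 of G# harmonic minor is C#.
C# up to E#: letters C→E make it a third; 4 semitones makes it major.

major third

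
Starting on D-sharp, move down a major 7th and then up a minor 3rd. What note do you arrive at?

G

A major seventh down from D# is E (letter E, 11 semitones down).
A minor third up from E is G (letter G, 3 semitones up).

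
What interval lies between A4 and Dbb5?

doubly diminished fourth

Counting letters A–B–C–D gives a fourth.
A→Dbb = 3 semitones, 2 narrower than the perfect fourth (5), so doubly diminished.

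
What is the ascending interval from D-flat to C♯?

augmented seventh

Counting letters D–E–F–G–A–B–C gives a seventh.
Db→C# = 12 semitones, 1 wider than the major seventh (11), so augmented.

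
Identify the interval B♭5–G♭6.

minor sixth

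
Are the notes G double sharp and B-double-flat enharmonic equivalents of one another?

Yes

G## is pitch class 9; Bbb is pitch class 9.
All spellings map to pitch class 9, so they are enharmonically equivalent.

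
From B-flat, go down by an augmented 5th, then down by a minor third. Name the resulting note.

Cb

An augmented fifth down from Bb is Ebb (letter E, 8 semitones down).
A minor third down from Ebb is Cb (letter C, 3 semitones down).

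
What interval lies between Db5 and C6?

The letter names run D→C, a span of 6 letter steps, so the interval is some kind of seventh.
Db to C is 11 semitones. A major seventh is 11, so 11 makes it major.

major seventh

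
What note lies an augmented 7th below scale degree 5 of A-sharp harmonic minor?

F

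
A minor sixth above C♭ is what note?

A sixth above C lands on the letter A.
A minor sixth spans 8 semitones, so Cb moves to pitch class 7. On the letter A that is Abb.

Abb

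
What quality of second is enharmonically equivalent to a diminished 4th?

doubly augmented

A diminished fourth spans 4 semitones.
A second spanning 4 semitones is doubly augmented (the major second is 2).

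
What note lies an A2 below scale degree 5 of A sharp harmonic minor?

D

Scale degree 5 of A# harmonic minor is E#.
An augmented second (3 semitones) below E# lands on the letter D, giving D.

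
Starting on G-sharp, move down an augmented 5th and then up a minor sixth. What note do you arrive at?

An augmented fifth down from G# is C (letter C, 8 semitones down).
A minor sixth up from C is Ab (letter A, 8 semitones up).

Ab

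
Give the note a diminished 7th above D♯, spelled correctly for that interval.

D up a major seventh is C#, so the target letter is C.
From D#, a diminished seventh is 9 semitones up: C.

C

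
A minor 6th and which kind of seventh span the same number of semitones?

doubly diminished

A minor sixth spans 8 semitones.
A seventh spanning 8 semitones is doubly diminished (the major seventh is 11).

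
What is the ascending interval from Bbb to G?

Counting letters B–C–D–E–F–G gives a sixth.
Bbb→G = 10 semitones, 1 wider than the major sixth (9), so augmented.

augmented sixth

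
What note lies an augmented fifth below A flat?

Dbb

A fifth below A lands on the letter D.
An augmented fifth spans 8 semitones, so Ab moves to pitch class 0. On the letter D that is Dbb.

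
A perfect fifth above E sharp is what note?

B#

A fifth above E lands on the letter B.
A perfect fifth spans 7 semitones, so E# moves to pitch class 0. On the letter B that is B#.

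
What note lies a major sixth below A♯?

A sixth below A lands on the letter C.
A major sixth spans 9 semitones, so A# moves to pitch class 1. On the letter C that is C#.

C#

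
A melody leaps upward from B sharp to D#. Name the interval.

minor third

Counting letters B–C–D gives a third.
B#→D# = 3 semitones, 1 narrower than the major third (4), so minor.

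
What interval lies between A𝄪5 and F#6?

Counting letters A–B–C–D–E–F gives a sixth.
A##→F# = 7 semitones, 2 narrower than the major sixth (9), so diminished.

diminished sixth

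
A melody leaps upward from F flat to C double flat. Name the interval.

diminished fifth

Counting letters F–G–A–B–C gives a fifth.
Fb→Cbb = 6 semitones, 1 narrower than the perfect fifth (7), so diminished.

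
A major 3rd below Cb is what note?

A third below C lands on the letter A.
A major third spans 4 semitones, so Cb moves to pitch class 7. On the letter A that is Abb.

Abb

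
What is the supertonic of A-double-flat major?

Bbb

The Abb major scale runs Abb Bbb Cb Dbb Ebb Fb Gb.
Degree 2 is Bbb.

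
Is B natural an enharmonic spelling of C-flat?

Yes

B = pitch class 11 and Cb = pitch class 11 — the same pitch class, so they are enharmonic equivalents.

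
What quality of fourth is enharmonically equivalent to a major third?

A major third spans 4 semitones.
A fourth spanning 4 semitones is diminished (the perfect fourth is 5).

diminished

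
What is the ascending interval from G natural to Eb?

minor sixth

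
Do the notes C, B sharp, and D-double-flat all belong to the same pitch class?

C is pitch class 0; B# is pitch class 0; Dbb is pitch class 0.
All spellings map to pitch class 0, so they are enharmonically equivalent.

Yes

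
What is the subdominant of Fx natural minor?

B#

Degree 4 takes the letter 3 steps above F, which is B.
In natural minor, degree 4 sits 5 semitones above the tonic. F## + 5 semitones is pitch class 0, spelled on B as B#.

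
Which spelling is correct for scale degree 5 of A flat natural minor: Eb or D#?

Each scale degree takes a distinct letter name. Degree 5 of a scale on A must use the letter E.
Eb and D# are enharmonically the same pitch, but only Eb uses the letter E, so it is the correct spelling here.

Eb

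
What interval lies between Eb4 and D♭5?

Counting letters E–F–G–A–B–C–D gives a seventh.
Eb→Db = 10 semitones, 1 narrower than the major seventh (11), so minor.

minor seventh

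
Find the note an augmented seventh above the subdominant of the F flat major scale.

The subdominant of Fb major is Bbb.
An augmented seventh (12 semitones) above Bbb lands on the letter A, giving A.

A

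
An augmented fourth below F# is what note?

C

F down a perfect fourth is C, so the target letter is C.
From F#, an augmented fourth is 6 semitones down: C.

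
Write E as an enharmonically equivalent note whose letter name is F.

Plain F sits 1 semitone above E, so on the letter F the same pitch needs a flat: Fb.

Fb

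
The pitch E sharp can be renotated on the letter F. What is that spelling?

Plain F sits at the same pitch as E#, so on the letter F the same pitch needs a natural: F.

F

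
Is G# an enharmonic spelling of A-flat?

Yes

G# = pitch class 8 and Ab = pitch class 8 — the same pitch class, so they are enharmonic equivalents.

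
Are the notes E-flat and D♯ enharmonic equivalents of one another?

Yes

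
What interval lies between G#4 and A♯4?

The letter names run G→A, a span of 1 letter step, so the interval is some kind of second.
G# to A# is 2 semitones. A major second is 2, so 2 makes it major.

major second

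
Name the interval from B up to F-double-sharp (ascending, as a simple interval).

augmented fifth

The letter names run B→F, a span of 4 letter steps, so the interval is some kind of fifth.
B to F## is 8 semitones. A perfect fifth is 7, so 8 makes it augmented.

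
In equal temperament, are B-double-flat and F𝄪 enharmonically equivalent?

Bbb is pitch class 9; F## is pitch class 7.
The pitch classes differ (9 vs. 7), so they are not enharmonic equivalents.

No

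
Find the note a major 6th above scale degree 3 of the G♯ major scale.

Scale degree 3 of G# major is B#.
A major sixth (9 semitones) above B# lands on the letter G, giving G##.

G##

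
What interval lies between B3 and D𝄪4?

Counting letters B–C–D gives a third.
B→D## = 5 semitones, 1 wider than the major third (4), so augmented.

augmented third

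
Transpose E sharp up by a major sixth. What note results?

C##

E up a major sixth is C#, so the target letter is C.
From E#, a major sixth is 9 semitones up: C##.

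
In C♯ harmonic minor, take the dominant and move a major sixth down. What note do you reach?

The dominant of C# harmonic minor is G#.
A major sixth (9 semitones) below G# lands on the letter B, giving B.

B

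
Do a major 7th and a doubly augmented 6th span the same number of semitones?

A major seventh spans 11 semitones; a doubly augmented sixth spans 11.
They are enharmonically equivalent.

Yes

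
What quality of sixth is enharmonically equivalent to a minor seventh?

augmented

A minor seventh spans 10 semitones.
A sixth spanning 10 semitones is augmented (the major sixth is 9).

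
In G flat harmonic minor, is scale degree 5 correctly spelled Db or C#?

Db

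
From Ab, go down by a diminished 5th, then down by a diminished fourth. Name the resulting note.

A#

A diminished fifth down from Ab is D (letter D, 6 semitones down).
A diminished fourth down from D is A# (letter A, 4 semitones down).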